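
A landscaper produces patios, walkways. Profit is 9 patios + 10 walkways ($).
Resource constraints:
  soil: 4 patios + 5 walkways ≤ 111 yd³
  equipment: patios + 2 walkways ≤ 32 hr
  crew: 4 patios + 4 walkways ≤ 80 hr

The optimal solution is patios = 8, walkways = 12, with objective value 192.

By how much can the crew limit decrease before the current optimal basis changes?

16

Binding constraints: equipment, crew. The basis is B = [[1,2],[4,4]] with det -4.
Per unit decrease in crew, x* moves by d = (-0.5, 0.25).
The basis stays optimal until patios reaches 0; allowable decrease = 16 hr.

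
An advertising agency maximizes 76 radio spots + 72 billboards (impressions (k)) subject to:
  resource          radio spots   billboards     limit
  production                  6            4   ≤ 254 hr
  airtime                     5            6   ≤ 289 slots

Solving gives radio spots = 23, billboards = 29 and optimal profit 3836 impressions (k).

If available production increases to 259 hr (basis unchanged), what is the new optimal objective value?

Both production and airtime are binding at x*.
From A_Bᵀ y = c: 6·y_production + 5·y_airtime = 76; 4·y_production + 6·y_airtime = 72.
→ y_production = 6 and y_airtime = 8.
Δz = y_production·Δb = 6 × (5) = 30, so new z* = 3836 + 30 = 3866.

3866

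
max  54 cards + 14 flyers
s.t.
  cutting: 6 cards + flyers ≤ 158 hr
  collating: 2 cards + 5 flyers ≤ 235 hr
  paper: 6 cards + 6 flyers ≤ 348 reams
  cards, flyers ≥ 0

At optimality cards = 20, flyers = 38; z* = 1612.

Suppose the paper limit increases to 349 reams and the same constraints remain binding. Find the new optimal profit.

1613

Check each constraint at x*: cutting 158/158 (tight); collating 230/235 (slack 5); paper 348/348 (tight).
By complementary slackness, y = 0 for the non-binding constraint.
Dual feasibility on the basic columns requires 6·y_cutting + 6·y_paper = 54, 1·y_cutting + 6·y_paper = 14.
→ y_cutting = 8 and y_paper = 1.
Δz = y_paper·Δb = 1 × (1) = 1, so new z* = 1612 + 1 = 1613.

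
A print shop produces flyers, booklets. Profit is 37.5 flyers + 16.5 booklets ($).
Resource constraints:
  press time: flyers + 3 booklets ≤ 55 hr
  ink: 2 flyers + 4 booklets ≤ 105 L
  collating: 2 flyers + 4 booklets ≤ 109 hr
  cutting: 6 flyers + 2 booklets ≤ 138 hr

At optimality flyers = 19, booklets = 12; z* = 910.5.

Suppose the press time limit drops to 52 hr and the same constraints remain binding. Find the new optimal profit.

906

Check each constraint at x*: press time 55/55 (tight); ink 86/105 (slack 19); collating 86/109 (slack 23); cutting 138/138 (tight).
Slack constraints have shadow price 0 (complementary slackness).
Dual feasibility on the basic columns requires 1·y_press time + 6·y_cutting = 37.5, 3·y_press time + 2·y_cutting = 16.5.
This yields shadow prices y_press time = 1.5, y_cutting = 6.
Δz = y_press time·Δb = 1.5 × (-3) = -4.5, so new z* = 910.5 − 4.5 = 906.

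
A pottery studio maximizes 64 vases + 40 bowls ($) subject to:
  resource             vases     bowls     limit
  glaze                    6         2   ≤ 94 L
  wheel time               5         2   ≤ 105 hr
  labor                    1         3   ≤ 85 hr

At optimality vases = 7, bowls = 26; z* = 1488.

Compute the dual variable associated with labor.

7

At the optimum: glaze uses 94 of 94 (binding); wheel time uses 87 of 105 (slack = 18); labor uses 85 of 85 (binding).
Slack constraints have shadow price 0 (complementary slackness).
The binding rows give the dual system: 6·y_glaze + 1·y_labor = 64 and 2·y_glaze + 3·y_labor = 40.
This yields shadow prices y_glaze = 9.5, y_labor = 7.
Shadow price of labor = 7.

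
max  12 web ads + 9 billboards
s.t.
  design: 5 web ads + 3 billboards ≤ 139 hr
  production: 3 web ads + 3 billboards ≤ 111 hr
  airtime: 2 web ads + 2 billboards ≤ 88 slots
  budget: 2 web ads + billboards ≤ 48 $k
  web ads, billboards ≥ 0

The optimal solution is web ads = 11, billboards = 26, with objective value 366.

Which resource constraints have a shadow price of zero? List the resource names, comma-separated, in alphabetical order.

design: 133/139 (slack 6)
production: 111/111 (binding)
airtime: 74/88 (slack 14)
budget: 48/48 (binding)
By complementary slackness, a constraint with positive slack has shadow price 0 → airtime, design.

airtime, design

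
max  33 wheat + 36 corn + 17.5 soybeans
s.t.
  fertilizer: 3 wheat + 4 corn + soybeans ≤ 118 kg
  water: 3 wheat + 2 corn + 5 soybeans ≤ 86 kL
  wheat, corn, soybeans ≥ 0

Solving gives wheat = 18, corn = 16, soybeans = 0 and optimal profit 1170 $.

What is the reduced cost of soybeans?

-9.5

Both fertilizer and water are binding at x*.
Dual feasibility on the basic columns requires 3·y_fertilizer + 3·y_water = 33, 4·y_fertilizer + 2·y_water = 36.
This yields shadow prices y_fertilizer = 7, y_water = 4.
Reduced cost of soybeans: c₃ − yᵀa₃ = 17.5 − (7·1 + 4·5) = 17.5 − 27 = -9.5.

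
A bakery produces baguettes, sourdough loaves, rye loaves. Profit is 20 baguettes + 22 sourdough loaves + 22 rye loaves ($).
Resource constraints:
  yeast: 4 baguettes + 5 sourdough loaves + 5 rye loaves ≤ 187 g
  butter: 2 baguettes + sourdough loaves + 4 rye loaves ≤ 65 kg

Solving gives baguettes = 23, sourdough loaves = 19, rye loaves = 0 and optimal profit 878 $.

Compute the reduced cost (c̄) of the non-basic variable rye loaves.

-6

Both yeast and butter are binding at x*.
Dual feasibility on the basic columns requires 4·y_yeast + 2·y_butter = 20, 5·y_yeast + 1·y_butter = 22.
Solving: y_yeast = 4, y_butter = 2.
Reduced cost of rye loaves: c₃ − yᵀa₃ = 22 − (4·5 + 2·4) = 22 − 28 = -6.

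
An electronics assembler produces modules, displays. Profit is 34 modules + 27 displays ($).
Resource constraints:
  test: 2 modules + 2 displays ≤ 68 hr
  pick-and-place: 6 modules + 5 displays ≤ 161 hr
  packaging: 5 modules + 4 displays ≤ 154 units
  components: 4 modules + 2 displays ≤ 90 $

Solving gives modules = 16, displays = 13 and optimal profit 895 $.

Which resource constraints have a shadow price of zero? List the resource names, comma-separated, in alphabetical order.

packaging, test

test: 58/68 (slack 10)
pick-and-place: 161/161 (binding)
packaging: 132/154 (slack 22)
components: 90/90 (binding)
By complementary slackness, a constraint with positive slack has shadow price 0 → packaging, test.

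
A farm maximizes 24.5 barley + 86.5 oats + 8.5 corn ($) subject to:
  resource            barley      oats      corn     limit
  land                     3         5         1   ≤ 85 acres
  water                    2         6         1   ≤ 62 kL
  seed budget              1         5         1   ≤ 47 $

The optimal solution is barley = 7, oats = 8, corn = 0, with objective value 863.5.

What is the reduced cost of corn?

Binding: water and seed budget. Non-binding: land (24 unused).
Slack constraints have shadow price 0 (complementary slackness).
The binding rows give the dual system: 2·y_water + 1·y_seed budget = 24.5 and 6·y_water + 5·y_seed budget = 86.5.
→ y_water = 9 and y_seed budget = 6.5.
Reduced cost of corn: c₃ − yᵀa₃ = 8.5 − (9·1 + 6.5·1) = 8.5 − 15.5 = -7.

-7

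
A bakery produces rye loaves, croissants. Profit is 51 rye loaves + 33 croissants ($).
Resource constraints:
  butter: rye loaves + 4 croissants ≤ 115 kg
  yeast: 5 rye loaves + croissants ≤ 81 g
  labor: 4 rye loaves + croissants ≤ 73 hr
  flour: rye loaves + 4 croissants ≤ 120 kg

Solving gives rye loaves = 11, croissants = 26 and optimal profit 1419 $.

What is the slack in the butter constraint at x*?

0

butter used = 1·11 + 4·26 = 115; slack = 115 − 115 = 0.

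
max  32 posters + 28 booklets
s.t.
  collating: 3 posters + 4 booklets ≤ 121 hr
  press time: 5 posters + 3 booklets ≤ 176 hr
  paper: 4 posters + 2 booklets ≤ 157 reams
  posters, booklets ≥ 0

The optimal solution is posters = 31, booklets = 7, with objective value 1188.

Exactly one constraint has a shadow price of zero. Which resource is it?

collating: 121/121 (binding)
press time: 176/176 (binding)
paper: 138/157 (slack 19)
By complementary slackness, a constraint with positive slack has shadow price 0 → paper.

paper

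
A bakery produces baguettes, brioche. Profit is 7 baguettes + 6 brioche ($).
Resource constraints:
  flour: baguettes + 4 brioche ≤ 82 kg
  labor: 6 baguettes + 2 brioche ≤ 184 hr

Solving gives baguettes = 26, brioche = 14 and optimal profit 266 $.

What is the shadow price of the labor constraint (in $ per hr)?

1

Check each constraint at x*: flour 82/82 (tight); labor 184/184 (tight).
Dual feasibility on the basic columns requires 1·y_flour + 6·y_labor = 7, 4·y_flour + 2·y_labor = 6.
→ y_flour = 1 and y_labor = 1.
Shadow price of labor = 1.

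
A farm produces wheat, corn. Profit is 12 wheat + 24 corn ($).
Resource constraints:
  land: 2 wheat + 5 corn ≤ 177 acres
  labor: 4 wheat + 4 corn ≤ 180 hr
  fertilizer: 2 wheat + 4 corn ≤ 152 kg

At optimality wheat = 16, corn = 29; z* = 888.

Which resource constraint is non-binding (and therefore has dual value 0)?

fertilizer

land: 177/177 (binding)
labor: 180/180 (binding)
fertilizer: 148/152 (slack 4)
By complementary slackness, a constraint with positive slack has shadow price 0 → fertilizer.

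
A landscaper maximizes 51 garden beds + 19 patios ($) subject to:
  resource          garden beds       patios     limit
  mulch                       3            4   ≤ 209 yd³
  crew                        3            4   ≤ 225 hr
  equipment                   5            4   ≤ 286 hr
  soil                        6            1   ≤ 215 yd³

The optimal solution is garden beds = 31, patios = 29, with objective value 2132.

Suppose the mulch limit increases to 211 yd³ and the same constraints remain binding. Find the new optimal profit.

2138

Check each constraint at x*: mulch 209/209 (tight); crew 209/225 (slack 16); equipment 271/286 (slack 15); soil 215/215 (tight).
Slack constraints have shadow price 0 (complementary slackness).
Dual feasibility on the basic columns requires 3·y_mulch + 6·y_soil = 51, 4·y_mulch + 1·y_soil = 19.
→ y_mulch = 3 and y_soil = 7.
Δz = y_mulch·Δb = 3 × (2) = 6, so new z* = 2132 + 6 = 2138.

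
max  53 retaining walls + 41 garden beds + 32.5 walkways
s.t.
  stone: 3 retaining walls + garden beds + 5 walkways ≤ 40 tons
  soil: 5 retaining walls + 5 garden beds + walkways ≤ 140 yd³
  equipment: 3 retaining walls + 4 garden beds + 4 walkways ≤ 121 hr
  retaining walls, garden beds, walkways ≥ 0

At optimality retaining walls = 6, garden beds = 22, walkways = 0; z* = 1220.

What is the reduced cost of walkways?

At the optimum: stone uses 40 of 40 (binding); soil uses 140 of 140 (binding); equipment uses 106 of 121 (slack = 15).
Since equipment is not tight, its dual is 0.
Dual feasibility on the basic columns requires 3·y_stone + 5·y_soil = 53, 1·y_stone + 5·y_soil = 41.
This yields shadow prices y_stone = 6, y_soil = 7.
Reduced cost of walkways: c₃ − yᵀa₃ = 32.5 − (6·5 + 7·1) = 32.5 − 37 = -4.5.

-4.5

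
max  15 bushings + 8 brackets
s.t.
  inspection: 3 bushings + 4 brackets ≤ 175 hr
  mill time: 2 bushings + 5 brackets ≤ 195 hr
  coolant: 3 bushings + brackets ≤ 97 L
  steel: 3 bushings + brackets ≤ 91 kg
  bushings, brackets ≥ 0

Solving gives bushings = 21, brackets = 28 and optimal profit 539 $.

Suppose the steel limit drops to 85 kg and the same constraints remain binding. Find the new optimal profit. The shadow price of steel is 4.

Δb = -6, so new z* = 539 + (4)·(-6) = 539 − 24 = 515.

515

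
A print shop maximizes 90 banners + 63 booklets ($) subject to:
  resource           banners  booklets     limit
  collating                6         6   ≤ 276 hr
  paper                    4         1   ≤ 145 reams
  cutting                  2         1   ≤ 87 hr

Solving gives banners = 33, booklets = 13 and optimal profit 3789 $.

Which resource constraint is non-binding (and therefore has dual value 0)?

cutting

collating: 276/276 (binding)
paper: 145/145 (binding)
cutting: 79/87 (slack 8)
By complementary slackness, a constraint with positive slack has shadow price 0 → cutting.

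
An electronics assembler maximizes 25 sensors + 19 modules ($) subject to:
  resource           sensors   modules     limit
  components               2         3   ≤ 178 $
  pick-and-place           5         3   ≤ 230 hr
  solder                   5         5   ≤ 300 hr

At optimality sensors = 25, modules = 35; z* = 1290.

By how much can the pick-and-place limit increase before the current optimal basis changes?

Binding constraints: pick-and-place, solder. The basis is B = [[5,3],[5,5]] with det 10.
Per unit increase in pick-and-place, x* moves by d = (0.5, -0.5).
The basis stays optimal until modules reaches 0; allowable increase = 70 hr.

70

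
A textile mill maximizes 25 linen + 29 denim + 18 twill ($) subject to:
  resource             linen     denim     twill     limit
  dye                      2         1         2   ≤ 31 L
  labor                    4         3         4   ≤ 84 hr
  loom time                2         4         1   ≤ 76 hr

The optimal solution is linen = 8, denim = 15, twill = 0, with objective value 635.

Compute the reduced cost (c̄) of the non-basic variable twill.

Binding: dye and loom time. Non-binding: labor (7 unused).
Since labor is not tight, its dual is 0.
Dual feasibility on the basic columns requires 2·y_dye + 2·y_loom time = 25, 1·y_dye + 4·y_loom time = 29.
This yields shadow prices y_dye = 7, y_loom time = 5.5.
Reduced cost of twill: c₃ − yᵀa₃ = 18 − (7·2 + 5.5·1) = 18 − 19.5 = -1.5.

-1.5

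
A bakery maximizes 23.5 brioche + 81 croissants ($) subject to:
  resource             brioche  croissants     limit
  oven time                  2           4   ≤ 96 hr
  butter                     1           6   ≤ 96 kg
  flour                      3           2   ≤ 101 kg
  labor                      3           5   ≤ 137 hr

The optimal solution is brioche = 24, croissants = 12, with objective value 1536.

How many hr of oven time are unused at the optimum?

oven time used = 2·24 + 4·12 = 96; slack = 96 − 96 = 0.

0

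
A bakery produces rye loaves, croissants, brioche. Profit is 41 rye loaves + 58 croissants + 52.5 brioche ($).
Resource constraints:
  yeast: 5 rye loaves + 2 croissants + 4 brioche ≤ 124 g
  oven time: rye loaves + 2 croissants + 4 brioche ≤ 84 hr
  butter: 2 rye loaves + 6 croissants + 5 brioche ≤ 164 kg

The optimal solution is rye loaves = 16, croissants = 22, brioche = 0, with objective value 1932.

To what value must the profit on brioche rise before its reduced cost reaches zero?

Check each constraint at x*: yeast 124/124 (tight); oven time 60/84 (slack 24); butter 164/164 (tight).
By complementary slackness, y = 0 for the non-binding constraint.
From A_Bᵀ y = c: 5·y_yeast + 2·y_butter = 41; 2·y_yeast + 6·y_butter = 58.
This yields shadow prices y_yeast = 5, y_butter = 8.
brioche enters the basis when its profit ≥ yᵀa₃ = 5·4 + 8·5 = 60.

60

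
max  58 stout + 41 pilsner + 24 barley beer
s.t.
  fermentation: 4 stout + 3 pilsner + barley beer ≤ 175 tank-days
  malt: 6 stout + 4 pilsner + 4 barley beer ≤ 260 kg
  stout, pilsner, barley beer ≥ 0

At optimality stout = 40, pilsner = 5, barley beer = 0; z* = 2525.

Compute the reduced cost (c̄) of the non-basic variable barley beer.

-3

Both fermentation and malt are binding at x*.
The binding rows give the dual system: 4·y_fermentation + 6·y_malt = 58 and 3·y_fermentation + 4·y_malt = 41.
→ y_fermentation = 7 and y_malt = 5.
Reduced cost of barley beer: c₃ − yᵀa₃ = 24 − (7·1 + 5·4) = 24 − 27 = -3.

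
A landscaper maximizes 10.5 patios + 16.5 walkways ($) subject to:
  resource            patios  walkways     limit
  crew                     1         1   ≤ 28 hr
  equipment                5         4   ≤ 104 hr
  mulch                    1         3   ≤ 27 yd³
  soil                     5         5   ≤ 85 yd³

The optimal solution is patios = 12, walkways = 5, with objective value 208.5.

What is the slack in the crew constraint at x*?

crew used = 1·12 + 1·5 = 17; slack = 28 − 17 = 11.

11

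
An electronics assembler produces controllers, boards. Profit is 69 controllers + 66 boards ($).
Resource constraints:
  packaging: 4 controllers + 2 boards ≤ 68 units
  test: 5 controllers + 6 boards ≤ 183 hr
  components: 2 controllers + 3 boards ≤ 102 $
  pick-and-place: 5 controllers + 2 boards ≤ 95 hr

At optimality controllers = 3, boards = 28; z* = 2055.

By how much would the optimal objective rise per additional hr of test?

9

At the optimum: packaging uses 68 of 68 (binding); test uses 183 of 183 (binding); components uses 90 of 102 (slack = 12); pick-and-place uses 71 of 95 (slack = 24).
Slack constraints have shadow price 0 (complementary slackness).
From A_Bᵀ y = c: 4·y_packaging + 5·y_test = 69; 2·y_packaging + 6·y_test = 66.
Solving: y_packaging = 6, y_test = 9.
Shadow price of test = 9.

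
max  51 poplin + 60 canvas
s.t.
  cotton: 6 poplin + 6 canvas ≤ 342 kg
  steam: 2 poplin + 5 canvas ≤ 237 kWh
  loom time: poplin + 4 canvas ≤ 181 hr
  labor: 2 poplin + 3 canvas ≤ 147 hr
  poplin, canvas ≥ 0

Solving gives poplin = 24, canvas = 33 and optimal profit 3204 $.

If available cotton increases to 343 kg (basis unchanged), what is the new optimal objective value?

Check each constraint at x*: cotton 342/342 (tight); steam 213/237 (slack 24); loom time 156/181 (slack 25); labor 147/147 (tight).
By complementary slackness, y = 0 for the non-binding constraints.
From A_Bᵀ y = c: 6·y_cotton + 2·y_labor = 51; 6·y_cotton + 3·y_labor = 60.
Solving: y_cotton = 5.5, y_labor = 9.
Δz = y_cotton·Δb = 5.5 × (1) = 5.5, so new z* = 3204 + 5.5 = 3209.5.

3209.5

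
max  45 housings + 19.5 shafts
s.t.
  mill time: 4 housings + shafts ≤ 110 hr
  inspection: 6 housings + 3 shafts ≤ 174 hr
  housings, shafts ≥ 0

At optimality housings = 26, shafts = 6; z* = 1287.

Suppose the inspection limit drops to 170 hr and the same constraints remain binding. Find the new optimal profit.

Both mill time and inspection are binding at x*.
The binding rows give the dual system: 4·y_mill time + 6·y_inspection = 45 and 1·y_mill time + 3·y_inspection = 19.5.
Solving: y_mill time = 3, y_inspection = 5.5.
Δz = y_inspection·Δb = 5.5 × (-4) = -22, so new z* = 1287 − 22 = 1265.

1265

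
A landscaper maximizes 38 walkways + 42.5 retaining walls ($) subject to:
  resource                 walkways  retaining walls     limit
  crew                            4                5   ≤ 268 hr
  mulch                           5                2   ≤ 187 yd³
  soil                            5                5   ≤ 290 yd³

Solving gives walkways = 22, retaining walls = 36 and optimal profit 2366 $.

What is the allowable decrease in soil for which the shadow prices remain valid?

Binding constraints: crew, soil. The basis is B = [[4,5],[5,5]] with det -5.
Per unit decrease in soil, x* moves by d = (-1, 0.8).
The basis stays optimal until walkways reaches 0; allowable decrease = 22 yd³.

22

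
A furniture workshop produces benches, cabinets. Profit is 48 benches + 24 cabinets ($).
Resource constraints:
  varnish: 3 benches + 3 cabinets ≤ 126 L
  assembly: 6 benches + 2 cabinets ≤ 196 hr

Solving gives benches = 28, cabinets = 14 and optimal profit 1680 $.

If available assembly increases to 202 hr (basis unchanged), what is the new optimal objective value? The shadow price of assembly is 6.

1716

Δb = 6, so new z* = 1680 + (6)·(6) = 1680 + 36 = 1716.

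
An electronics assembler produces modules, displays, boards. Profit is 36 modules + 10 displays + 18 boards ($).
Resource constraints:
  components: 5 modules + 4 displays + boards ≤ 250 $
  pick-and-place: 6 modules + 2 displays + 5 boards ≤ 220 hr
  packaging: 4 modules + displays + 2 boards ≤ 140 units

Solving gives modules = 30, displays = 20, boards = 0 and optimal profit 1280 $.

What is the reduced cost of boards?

Check each constraint at x*: components 230/250 (slack 20); pick-and-place 220/220 (tight); packaging 140/140 (tight).
Since components is not tight, its dual is 0.
From A_Bᵀ y = c: 6·y_pick-and-place + 4·y_packaging = 36; 2·y_pick-and-place + 1·y_packaging = 10.
This yields shadow prices y_pick-and-place = 2, y_packaging = 6.
Reduced cost of boards: c₃ − yᵀa₃ = 18 − (2·5 + 6·2) = 18 − 22 = -4.

-4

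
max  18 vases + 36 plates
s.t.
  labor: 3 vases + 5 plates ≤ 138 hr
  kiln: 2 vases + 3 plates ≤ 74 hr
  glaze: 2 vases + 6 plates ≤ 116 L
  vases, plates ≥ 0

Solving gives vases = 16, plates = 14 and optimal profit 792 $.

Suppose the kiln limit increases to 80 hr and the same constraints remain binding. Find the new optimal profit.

Binding: kiln and glaze. Non-binding: labor (20 unused).
By complementary slackness, y = 0 for the non-binding constraint.
From A_Bᵀ y = c: 2·y_kiln + 2·y_glaze = 18; 3·y_kiln + 6·y_glaze = 36.
→ y_kiln = 6 and y_glaze = 3.
Δz = y_kiln·Δb = 6 × (6) = 36, so new z* = 792 + 36 = 828.

828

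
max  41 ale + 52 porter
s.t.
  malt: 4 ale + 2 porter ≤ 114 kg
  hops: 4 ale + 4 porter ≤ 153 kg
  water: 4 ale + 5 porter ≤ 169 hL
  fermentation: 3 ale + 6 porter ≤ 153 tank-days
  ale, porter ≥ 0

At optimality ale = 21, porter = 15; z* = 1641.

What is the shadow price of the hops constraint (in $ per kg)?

0

At the optimum: malt uses 114 of 114 (binding); hops uses 144 of 153 (slack = 9); water uses 159 of 169 (slack = 10); fermentation uses 153 of 153 (binding).
Slack constraints have shadow price 0 (complementary slackness).
The binding rows give the dual system: 4·y_malt + 3·y_fermentation = 41 and 2·y_malt + 6·y_fermentation = 52.
→ y_malt = 5 and y_fermentation = 7.
Shadow price of hops = 0.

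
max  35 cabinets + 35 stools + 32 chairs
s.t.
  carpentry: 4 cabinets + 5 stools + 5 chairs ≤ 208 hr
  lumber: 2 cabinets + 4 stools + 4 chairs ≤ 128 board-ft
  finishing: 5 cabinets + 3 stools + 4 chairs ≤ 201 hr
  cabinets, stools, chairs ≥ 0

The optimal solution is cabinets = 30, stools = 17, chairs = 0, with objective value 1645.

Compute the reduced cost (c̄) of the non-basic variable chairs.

Check each constraint at x*: carpentry 205/208 (slack 3); lumber 128/128 (tight); finishing 201/201 (tight).
Since carpentry is not tight, its dual is 0.
The binding rows give the dual system: 2·y_lumber + 5·y_finishing = 35 and 4·y_lumber + 3·y_finishing = 35.
This yields shadow prices y_lumber = 5, y_finishing = 5.
Reduced cost of chairs: c₃ − yᵀa₃ = 32 − (5·4 + 5·4) = 32 − 40 = -8.

-8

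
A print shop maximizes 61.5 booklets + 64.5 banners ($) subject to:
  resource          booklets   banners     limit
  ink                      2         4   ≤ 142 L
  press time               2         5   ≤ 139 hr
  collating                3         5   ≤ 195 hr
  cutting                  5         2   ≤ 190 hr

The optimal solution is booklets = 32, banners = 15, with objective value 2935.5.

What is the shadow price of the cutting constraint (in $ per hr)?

Check each constraint at x*: ink 124/142 (slack 18); press time 139/139 (tight); collating 171/195 (slack 24); cutting 190/190 (tight).
By complementary slackness, y = 0 for the non-binding constraints.
From A_Bᵀ y = c: 2·y_press time + 5·y_cutting = 61.5; 5·y_press time + 2·y_cutting = 64.5.
Solving: y_press time = 9.5, y_cutting = 8.5.
Shadow price of cutting = 8.5.

8.5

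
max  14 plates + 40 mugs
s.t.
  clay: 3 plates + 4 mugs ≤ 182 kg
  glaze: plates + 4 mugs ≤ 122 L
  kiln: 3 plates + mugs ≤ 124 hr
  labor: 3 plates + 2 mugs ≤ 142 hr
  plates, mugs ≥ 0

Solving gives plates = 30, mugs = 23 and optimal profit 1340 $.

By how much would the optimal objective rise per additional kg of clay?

2

Check each constraint at x*: clay 182/182 (tight); glaze 122/122 (tight); kiln 113/124 (slack 11); labor 136/142 (slack 6).
Since kiln, labor are not tight, their duals are 0.
From A_Bᵀ y = c: 3·y_clay + 1·y_glaze = 14; 4·y_clay + 4·y_glaze = 40.
This yields shadow prices y_clay = 2, y_glaze = 8.
Shadow price of clay = 2.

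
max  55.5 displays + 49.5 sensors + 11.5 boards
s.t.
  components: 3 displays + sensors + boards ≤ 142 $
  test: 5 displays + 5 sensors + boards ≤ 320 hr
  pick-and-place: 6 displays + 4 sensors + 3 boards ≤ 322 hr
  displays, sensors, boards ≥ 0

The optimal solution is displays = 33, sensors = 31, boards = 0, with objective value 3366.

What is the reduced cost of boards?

-5

Check each constraint at x*: components 130/142 (slack 12); test 320/320 (tight); pick-and-place 322/322 (tight).
By complementary slackness, y = 0 for the non-binding constraint.
The binding rows give the dual system: 5·y_test + 6·y_pick-and-place = 55.5 and 5·y_test + 4·y_pick-and-place = 49.5.
Solving: y_test = 7.5, y_pick-and-place = 3.
Reduced cost of boards: c₃ − yᵀa₃ = 11.5 − (7.5·1 + 3·3) = 11.5 − 16.5 = -5.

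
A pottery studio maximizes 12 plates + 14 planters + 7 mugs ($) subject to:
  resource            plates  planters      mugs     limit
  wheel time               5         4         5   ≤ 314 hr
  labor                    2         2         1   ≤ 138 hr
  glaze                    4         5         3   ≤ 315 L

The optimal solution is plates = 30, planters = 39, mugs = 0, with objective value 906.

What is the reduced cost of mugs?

-1

Check each constraint at x*: wheel time 306/314 (slack 8); labor 138/138 (tight); glaze 315/315 (tight).
By complementary slackness, y = 0 for the non-binding constraint.
The binding rows give the dual system: 2·y_labor + 4·y_glaze = 12 and 2·y_labor + 5·y_glaze = 14.
This yields shadow prices y_labor = 2, y_glaze = 2.
Reduced cost of mugs: c₃ − yᵀa₃ = 7 − (2·1 + 2·3) = 7 − 8 = -1.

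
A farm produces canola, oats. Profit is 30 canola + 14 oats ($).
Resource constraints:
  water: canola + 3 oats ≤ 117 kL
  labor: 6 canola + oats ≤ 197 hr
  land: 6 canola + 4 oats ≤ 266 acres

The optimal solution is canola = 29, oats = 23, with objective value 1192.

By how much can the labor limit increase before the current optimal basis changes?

Binding constraints: labor, land. The basis is B = [[6,1],[6,4]] with det 18.
Per unit increase in labor, x* moves by d = (0.2222, -0.3333).
The basis stays optimal until oats reaches 0; allowable increase = 69 hr.

69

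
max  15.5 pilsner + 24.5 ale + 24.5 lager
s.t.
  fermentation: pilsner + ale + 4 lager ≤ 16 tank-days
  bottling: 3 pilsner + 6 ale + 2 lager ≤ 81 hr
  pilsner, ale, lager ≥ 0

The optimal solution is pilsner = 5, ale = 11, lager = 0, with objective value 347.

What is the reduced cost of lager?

At the optimum: fermentation uses 16 of 16 (binding); bottling uses 81 of 81 (binding).
The binding rows give the dual system: 1·y_fermentation + 3·y_bottling = 15.5 and 1·y_fermentation + 6·y_bottling = 24.5.
→ y_fermentation = 6.5 and y_bottling = 3.
Reduced cost of lager: c₃ − yᵀa₃ = 24.5 − (6.5·4 + 3·2) = 24.5 − 32 = -7.5.

-7.5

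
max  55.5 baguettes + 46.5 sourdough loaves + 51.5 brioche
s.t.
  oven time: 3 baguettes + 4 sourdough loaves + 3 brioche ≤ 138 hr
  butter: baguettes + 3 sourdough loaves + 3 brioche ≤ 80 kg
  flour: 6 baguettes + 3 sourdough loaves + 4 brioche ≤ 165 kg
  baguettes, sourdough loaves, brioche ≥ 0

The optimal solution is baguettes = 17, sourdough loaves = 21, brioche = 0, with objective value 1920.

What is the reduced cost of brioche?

Check each constraint at x*: oven time 135/138 (slack 3); butter 80/80 (tight); flour 165/165 (tight).
By complementary slackness, y = 0 for the non-binding constraint.
Dual feasibility on the basic columns requires 1·y_butter + 6·y_flour = 55.5, 3·y_butter + 3·y_flour = 46.5.
→ y_butter = 7.5 and y_flour = 8.
Reduced cost of brioche: c₃ − yᵀa₃ = 51.5 − (7.5·3 + 8·4) = 51.5 − 54.5 = -3.

-3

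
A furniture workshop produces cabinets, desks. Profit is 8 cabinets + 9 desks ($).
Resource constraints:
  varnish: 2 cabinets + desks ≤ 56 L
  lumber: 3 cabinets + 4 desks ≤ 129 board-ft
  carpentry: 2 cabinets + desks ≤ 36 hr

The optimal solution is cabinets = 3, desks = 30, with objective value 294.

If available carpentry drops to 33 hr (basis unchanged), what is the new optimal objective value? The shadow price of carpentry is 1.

Δb = -3, so new z* = 294 + (1)·(-3) = 294 − 3 = 291.

291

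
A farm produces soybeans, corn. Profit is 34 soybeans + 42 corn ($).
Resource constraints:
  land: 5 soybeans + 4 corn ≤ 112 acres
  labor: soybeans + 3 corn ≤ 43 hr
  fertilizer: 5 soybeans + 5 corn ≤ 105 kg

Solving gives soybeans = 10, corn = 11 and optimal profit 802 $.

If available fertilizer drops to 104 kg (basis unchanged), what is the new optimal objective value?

796

Binding: labor and fertilizer. Non-binding: land (18 unused).
Slack constraints have shadow price 0 (complementary slackness).
Dual feasibility on the basic columns requires 1·y_labor + 5·y_fertilizer = 34, 3·y_labor + 5·y_fertilizer = 42.
Solving: y_labor = 4, y_fertilizer = 6.
Δz = y_fertilizer·Δb = 6 × (-1) = -6, so new z* = 802 − 6 = 796.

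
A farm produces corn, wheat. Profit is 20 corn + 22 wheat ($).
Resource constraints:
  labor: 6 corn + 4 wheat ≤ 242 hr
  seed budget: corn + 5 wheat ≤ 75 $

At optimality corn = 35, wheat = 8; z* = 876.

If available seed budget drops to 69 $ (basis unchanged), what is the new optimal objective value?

At the optimum: labor uses 242 of 242 (binding); seed budget uses 75 of 75 (binding).
The binding rows give the dual system: 6·y_labor + 1·y_seed budget = 20 and 4·y_labor + 5·y_seed budget = 22.
→ y_labor = 3 and y_seed budget = 2.
Δz = y_seed budget·Δb = 2 × (-6) = -12, so new z* = 876 − 12 = 864.

864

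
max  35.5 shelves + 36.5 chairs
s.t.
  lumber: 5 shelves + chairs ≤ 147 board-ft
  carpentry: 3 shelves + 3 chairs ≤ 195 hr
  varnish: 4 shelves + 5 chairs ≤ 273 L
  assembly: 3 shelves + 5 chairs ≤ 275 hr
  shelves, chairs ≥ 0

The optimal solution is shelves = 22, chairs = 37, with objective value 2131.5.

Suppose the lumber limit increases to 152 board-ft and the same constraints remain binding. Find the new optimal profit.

Check each constraint at x*: lumber 147/147 (tight); carpentry 177/195 (slack 18); varnish 273/273 (tight); assembly 251/275 (slack 24).
Slack constraints have shadow price 0 (complementary slackness).
From A_Bᵀ y = c: 5·y_lumber + 4·y_varnish = 35.5; 1·y_lumber + 5·y_varnish = 36.5.
→ y_lumber = 1.5 and y_varnish = 7.
Δz = y_lumber·Δb = 1.5 × (5) = 7.5, so new z* = 2131.5 + 7.5 = 2139.

2139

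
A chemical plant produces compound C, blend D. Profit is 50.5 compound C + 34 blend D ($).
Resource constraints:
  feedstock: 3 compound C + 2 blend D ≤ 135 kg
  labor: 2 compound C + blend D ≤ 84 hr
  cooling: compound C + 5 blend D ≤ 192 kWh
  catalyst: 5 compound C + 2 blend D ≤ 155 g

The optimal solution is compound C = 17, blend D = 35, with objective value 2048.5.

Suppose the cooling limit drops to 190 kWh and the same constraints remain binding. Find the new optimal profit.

2042.5

At the optimum: feedstock uses 121 of 135 (slack = 14); labor uses 69 of 84 (slack = 15); cooling uses 192 of 192 (binding); catalyst uses 155 of 155 (binding).
Slack constraints have shadow price 0 (complementary slackness).
The binding rows give the dual system: 1·y_cooling + 5·y_catalyst = 50.5 and 5·y_cooling + 2·y_catalyst = 34.
Solving: y_cooling = 3, y_catalyst = 9.5.
Δz = y_cooling·Δb = 3 × (-2) = -6, so new z* = 2048.5 − 6 = 2042.5.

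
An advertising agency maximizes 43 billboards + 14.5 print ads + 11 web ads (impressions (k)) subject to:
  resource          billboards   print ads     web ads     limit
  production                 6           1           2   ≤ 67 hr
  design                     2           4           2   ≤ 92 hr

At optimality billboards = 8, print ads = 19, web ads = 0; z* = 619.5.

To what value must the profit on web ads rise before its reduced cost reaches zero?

17

At the optimum: production uses 67 of 67 (binding); design uses 92 of 92 (binding).
From A_Bᵀ y = c: 6·y_production + 2·y_design = 43; 1·y_production + 4·y_design = 14.5.
→ y_production = 6.5 and y_design = 2.
web ads enters the basis when its profit ≥ yᵀa₃ = 6.5·2 + 2·2 = 17.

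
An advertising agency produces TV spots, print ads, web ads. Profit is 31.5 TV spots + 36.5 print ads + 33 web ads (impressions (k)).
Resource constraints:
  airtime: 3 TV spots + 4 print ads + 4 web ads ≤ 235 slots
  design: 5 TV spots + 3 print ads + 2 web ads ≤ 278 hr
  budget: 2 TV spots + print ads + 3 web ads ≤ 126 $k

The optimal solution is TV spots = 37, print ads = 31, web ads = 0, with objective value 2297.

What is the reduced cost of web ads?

Binding: airtime and design. Non-binding: budget (21 unused).
Slack constraints have shadow price 0 (complementary slackness).
From A_Bᵀ y = c: 3·y_airtime + 5·y_design = 31.5; 4·y_airtime + 3·y_design = 36.5.
This yields shadow prices y_airtime = 8, y_design = 1.5.
Reduced cost of web ads: c₃ − yᵀa₃ = 33 − (8·4 + 1.5·2) = 33 − 35 = -2.

-2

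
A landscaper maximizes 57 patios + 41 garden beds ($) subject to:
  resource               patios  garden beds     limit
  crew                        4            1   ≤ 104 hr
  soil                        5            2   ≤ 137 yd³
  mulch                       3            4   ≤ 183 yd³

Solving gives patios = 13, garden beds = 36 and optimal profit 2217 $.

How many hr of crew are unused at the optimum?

16

crew used = 4·13 + 1·36 = 88; slack = 104 − 88 = 16.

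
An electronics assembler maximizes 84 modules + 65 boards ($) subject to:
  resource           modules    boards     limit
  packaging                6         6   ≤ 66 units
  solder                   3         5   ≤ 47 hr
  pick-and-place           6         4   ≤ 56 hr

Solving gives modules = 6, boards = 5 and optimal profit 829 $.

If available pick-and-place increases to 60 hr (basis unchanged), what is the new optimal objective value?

867

At the optimum: packaging uses 66 of 66 (binding); solder uses 43 of 47 (slack = 4); pick-and-place uses 56 of 56 (binding).
By complementary slackness, y = 0 for the non-binding constraint.
From A_Bᵀ y = c: 6·y_packaging + 6·y_pick-and-place = 84; 6·y_packaging + 4·y_pick-and-place = 65.
Solving: y_packaging = 4.5, y_pick-and-place = 9.5.
Δz = y_pick-and-place·Δb = 9.5 × (4) = 38, so new z* = 829 + 38 = 867.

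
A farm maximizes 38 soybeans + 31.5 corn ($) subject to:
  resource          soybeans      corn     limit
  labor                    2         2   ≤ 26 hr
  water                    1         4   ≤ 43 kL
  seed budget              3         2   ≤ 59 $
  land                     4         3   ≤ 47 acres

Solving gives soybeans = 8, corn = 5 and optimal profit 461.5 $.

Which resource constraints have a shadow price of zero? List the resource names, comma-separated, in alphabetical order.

labor: 26/26 (binding)
water: 28/43 (slack 15)
seed budget: 34/59 (slack 25)
land: 47/47 (binding)
By complementary slackness, a constraint with positive slack has shadow price 0 → seed budget, water.

seed budget, water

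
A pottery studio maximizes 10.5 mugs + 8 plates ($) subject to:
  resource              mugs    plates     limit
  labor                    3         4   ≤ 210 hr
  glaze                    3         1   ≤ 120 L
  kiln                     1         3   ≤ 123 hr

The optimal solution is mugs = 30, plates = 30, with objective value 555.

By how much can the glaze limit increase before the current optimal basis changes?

Binding constraints: labor, glaze. The basis is B = [[3,4],[3,1]] with det -9.
Per unit increase in glaze, x* moves by d = (0.4444, -0.3333).
The basis stays optimal until plates reaches 0; allowable increase = 90 L.

90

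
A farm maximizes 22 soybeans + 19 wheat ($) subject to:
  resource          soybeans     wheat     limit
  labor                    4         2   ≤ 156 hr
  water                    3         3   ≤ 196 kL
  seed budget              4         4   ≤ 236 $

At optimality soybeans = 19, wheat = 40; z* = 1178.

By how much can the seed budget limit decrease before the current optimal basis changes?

Binding constraints: labor, seed budget. The basis is B = [[4,2],[4,4]] with det 8.
Per unit decrease in seed budget, x* moves by d = (0.25, -0.5).
The basis stays optimal until wheat reaches 0; allowable decrease = 80 $.

80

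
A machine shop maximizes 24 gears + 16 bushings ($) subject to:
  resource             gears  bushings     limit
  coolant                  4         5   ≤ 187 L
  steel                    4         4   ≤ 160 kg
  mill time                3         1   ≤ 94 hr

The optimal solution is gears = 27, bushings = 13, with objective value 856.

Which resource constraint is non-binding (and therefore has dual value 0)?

coolant

coolant: 173/187 (slack 14)
steel: 160/160 (binding)
mill time: 94/94 (binding)
By complementary slackness, a constraint with positive slack has shadow price 0 → coolant.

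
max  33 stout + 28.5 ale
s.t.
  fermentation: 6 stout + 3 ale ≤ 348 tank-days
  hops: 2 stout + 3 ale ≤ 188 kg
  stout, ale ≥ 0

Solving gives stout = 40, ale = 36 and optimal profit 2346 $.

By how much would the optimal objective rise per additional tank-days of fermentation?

3.5

Check each constraint at x*: fermentation 348/348 (tight); hops 188/188 (tight).
From A_Bᵀ y = c: 6·y_fermentation + 2·y_hops = 33; 3·y_fermentation + 3·y_hops = 28.5.
Solving: y_fermentation = 3.5, y_hops = 6.
Shadow price of fermentation = 3.5.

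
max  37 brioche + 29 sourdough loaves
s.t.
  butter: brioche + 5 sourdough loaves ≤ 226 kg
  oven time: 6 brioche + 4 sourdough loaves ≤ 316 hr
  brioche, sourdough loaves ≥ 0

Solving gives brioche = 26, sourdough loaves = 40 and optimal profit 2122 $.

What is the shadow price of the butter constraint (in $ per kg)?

At the optimum: butter uses 226 of 226 (binding); oven time uses 316 of 316 (binding).
From A_Bᵀ y = c: 1·y_butter + 6·y_oven time = 37; 5·y_butter + 4·y_oven time = 29.
→ y_butter = 1 and y_oven time = 6.
Shadow price of butter = 1.

1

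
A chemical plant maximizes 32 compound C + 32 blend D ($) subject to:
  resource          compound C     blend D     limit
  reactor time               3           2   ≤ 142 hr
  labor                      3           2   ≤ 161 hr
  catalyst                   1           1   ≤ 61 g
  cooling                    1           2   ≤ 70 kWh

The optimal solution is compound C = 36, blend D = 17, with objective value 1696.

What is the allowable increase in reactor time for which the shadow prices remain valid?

19

Binding constraints: reactor time, cooling. The basis is B = [[3,2],[1,2]] with det 4.
Per unit increase in reactor time, x* moves by d = (0.5, -0.25).
The basis stays optimal until labor becomes binding; allowable increase = 19 hr.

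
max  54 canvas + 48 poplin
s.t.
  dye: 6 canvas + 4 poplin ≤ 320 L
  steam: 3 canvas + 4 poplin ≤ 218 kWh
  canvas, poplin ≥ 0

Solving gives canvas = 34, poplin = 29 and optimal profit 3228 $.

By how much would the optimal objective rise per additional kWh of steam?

Check each constraint at x*: dye 320/320 (tight); steam 218/218 (tight).
From A_Bᵀ y = c: 6·y_dye + 3·y_steam = 54; 4·y_dye + 4·y_steam = 48.
→ y_dye = 6 and y_steam = 6.
Shadow price of steam = 6.

6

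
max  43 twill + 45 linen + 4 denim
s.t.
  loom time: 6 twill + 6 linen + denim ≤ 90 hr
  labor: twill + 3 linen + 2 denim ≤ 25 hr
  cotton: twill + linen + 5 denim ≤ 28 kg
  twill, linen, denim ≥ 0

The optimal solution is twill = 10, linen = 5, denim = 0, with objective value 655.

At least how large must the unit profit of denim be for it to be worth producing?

9

At the optimum: loom time uses 90 of 90 (binding); labor uses 25 of 25 (binding); cotton uses 15 of 28 (slack = 13).
By complementary slackness, y = 0 for the non-binding constraint.
Dual feasibility on the basic columns requires 6·y_loom time + 1·y_labor = 43, 6·y_loom time + 3·y_labor = 45.
Solving: y_loom time = 7, y_labor = 1.
denim enters the basis when its profit ≥ yᵀa₃ = 7·1 + 1·2 = 9.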